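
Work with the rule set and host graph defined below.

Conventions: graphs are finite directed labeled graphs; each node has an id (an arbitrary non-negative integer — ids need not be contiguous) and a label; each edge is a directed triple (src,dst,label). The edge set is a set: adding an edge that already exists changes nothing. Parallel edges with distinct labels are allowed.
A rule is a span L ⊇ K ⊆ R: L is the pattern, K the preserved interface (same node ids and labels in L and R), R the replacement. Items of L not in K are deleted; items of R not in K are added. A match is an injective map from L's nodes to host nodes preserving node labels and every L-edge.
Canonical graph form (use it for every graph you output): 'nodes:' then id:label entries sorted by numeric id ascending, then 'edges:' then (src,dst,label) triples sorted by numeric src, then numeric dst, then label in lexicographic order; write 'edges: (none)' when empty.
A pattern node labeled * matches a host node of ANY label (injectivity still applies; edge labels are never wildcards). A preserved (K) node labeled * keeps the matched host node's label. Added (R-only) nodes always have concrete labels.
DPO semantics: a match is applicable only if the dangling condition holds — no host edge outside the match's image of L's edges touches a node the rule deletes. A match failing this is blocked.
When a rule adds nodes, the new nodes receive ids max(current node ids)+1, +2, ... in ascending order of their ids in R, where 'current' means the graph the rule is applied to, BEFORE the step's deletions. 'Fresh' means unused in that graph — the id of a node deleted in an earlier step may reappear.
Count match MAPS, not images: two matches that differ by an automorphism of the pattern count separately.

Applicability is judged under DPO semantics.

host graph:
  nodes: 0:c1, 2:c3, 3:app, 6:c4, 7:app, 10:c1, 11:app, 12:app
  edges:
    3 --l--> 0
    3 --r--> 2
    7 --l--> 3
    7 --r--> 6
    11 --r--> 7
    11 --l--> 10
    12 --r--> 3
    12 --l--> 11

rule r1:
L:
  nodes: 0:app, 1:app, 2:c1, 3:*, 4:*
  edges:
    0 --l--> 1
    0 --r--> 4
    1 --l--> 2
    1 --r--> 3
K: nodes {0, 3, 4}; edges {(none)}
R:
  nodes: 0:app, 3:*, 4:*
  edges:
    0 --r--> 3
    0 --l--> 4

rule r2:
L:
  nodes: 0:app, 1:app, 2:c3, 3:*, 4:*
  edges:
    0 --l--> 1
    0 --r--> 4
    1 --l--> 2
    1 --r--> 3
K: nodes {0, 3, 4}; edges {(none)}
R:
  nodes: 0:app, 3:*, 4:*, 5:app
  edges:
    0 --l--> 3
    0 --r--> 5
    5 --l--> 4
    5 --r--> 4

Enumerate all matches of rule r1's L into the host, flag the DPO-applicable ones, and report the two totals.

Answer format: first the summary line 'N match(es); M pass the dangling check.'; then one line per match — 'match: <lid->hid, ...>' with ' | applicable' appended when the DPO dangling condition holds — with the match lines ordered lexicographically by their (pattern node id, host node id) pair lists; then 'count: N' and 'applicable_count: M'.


2 match(es); 1 pass the dangling check.
match: 0->7, 1->3, 2->0, 3->2, 4->6
match: 0->12, 1->11, 2->10, 3->7, 4->3 | applicable
count: 2
applicable_count: 1


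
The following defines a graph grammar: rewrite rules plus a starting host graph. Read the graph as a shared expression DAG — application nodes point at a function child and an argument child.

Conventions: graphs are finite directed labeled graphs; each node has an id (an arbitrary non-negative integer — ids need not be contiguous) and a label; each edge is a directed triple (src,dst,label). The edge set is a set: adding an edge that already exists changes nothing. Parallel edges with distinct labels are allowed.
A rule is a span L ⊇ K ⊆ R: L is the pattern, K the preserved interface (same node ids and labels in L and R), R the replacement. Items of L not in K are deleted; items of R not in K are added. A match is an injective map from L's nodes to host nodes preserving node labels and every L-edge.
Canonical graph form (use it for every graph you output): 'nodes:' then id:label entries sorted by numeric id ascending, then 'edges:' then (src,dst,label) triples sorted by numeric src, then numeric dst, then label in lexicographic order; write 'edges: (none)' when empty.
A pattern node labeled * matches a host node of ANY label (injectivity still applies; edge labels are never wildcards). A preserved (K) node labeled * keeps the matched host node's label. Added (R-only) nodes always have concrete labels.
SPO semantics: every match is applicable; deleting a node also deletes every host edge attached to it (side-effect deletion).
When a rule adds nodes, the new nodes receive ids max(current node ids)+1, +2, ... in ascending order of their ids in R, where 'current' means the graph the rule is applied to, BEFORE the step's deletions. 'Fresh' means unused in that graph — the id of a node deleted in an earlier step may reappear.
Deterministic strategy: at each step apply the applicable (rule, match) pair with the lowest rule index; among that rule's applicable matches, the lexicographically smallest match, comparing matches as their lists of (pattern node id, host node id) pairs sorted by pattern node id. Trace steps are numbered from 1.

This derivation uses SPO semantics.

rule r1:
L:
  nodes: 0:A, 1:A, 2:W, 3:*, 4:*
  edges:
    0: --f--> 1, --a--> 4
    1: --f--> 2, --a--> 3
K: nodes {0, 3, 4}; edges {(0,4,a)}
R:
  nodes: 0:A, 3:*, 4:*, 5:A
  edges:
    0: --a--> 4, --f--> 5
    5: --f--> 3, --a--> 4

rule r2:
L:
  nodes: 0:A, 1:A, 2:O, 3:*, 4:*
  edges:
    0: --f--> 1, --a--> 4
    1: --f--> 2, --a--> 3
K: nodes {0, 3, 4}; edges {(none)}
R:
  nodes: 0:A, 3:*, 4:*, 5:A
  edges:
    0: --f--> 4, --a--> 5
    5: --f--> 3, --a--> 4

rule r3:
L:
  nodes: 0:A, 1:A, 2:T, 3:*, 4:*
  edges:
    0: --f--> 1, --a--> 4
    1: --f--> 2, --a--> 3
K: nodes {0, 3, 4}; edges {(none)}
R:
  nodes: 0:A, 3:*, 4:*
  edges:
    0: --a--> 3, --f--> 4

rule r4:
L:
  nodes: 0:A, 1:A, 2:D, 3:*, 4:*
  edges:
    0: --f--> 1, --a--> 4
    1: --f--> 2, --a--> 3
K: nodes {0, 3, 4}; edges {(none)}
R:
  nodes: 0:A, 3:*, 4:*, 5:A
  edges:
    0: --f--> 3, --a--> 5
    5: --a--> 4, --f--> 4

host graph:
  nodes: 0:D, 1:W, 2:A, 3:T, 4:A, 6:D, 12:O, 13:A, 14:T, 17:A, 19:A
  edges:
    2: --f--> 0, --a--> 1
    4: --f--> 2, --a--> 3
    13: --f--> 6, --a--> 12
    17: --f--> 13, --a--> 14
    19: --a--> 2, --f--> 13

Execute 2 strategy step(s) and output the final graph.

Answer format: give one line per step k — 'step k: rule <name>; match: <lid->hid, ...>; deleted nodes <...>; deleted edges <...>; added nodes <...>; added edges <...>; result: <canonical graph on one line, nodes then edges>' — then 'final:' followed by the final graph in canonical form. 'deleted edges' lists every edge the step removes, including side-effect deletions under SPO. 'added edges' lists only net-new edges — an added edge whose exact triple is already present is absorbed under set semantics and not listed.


step 1: rule r4; match: 0->4, 1->2, 2->0, 3->1, 4->3; deleted nodes 0, 2; deleted edges (2,0,f); (2,1,a); (4,2,f); (4,3,a); (19,2,a); added nodes 20; added edges (4,1,f); (4,20,a); (20,3,a); (20,3,f); result: nodes: 1:W, 3:T, 4:A, 6:D, 12:O, 13:A, 14:T, 17:A, 19:A, 20:A edges: (4,1,f); (4,20,a); (13,6,f); (13,12,a); (17,13,f); (17,14,a); (19,13,f); (20,3,a); (20,3,f)
step 2: rule r4; match: 0->17, 1->13, 2->6, 3->12, 4->14; deleted nodes 6, 13; deleted edges (13,6,f); (13,12,a); (17,13,f); (17,14,a); (19,13,f); added nodes 21; added edges (17,12,f); (17,21,a); (21,14,a); (21,14,f); result: nodes: 1:W, 3:T, 4:A, 12:O, 14:T, 17:A, 19:A, 20:A, 21:A edges: (4,1,f); (4,20,a); (17,12,f); (17,21,a); (20,3,a); (20,3,f); (21,14,a); (21,14,f)
final:
nodes: 1:W, 3:T, 4:A, 12:O, 14:T, 17:A, 19:A, 20:A, 21:A
edges: (4,1,f); (4,20,a); (17,12,f); (17,21,a); (20,3,a); (20,3,f); (21,14,a); (21,14,f)


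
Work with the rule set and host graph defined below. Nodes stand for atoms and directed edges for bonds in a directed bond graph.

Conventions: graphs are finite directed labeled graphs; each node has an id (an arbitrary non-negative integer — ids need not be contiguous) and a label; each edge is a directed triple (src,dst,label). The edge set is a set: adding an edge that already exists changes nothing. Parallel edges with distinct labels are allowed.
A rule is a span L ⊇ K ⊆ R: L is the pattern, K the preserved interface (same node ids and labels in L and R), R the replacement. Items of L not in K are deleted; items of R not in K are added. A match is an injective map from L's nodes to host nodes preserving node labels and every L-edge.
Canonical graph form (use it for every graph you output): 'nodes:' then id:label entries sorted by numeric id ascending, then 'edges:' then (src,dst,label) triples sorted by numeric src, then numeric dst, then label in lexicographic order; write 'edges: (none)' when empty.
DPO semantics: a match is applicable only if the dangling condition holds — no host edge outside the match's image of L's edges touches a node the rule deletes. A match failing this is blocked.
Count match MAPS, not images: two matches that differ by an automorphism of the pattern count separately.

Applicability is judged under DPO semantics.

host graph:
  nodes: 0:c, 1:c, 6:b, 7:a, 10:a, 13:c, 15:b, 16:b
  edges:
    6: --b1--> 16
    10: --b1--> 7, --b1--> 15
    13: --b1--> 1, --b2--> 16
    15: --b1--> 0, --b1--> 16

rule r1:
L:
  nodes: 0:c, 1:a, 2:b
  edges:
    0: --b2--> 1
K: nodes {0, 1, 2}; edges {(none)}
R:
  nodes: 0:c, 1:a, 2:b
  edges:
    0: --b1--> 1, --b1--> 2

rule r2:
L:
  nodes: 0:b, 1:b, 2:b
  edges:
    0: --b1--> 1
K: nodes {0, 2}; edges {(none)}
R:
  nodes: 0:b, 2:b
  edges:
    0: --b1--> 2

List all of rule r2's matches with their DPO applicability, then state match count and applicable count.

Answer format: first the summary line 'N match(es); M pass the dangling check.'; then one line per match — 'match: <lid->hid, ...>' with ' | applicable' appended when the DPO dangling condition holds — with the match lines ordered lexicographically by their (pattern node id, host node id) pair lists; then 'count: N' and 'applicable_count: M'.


2 match(es); 0 pass the dangling check.
match: 0->6, 1->16, 2->15
match: 0->15, 1->16, 2->6
count: 2
applicable_count: 0


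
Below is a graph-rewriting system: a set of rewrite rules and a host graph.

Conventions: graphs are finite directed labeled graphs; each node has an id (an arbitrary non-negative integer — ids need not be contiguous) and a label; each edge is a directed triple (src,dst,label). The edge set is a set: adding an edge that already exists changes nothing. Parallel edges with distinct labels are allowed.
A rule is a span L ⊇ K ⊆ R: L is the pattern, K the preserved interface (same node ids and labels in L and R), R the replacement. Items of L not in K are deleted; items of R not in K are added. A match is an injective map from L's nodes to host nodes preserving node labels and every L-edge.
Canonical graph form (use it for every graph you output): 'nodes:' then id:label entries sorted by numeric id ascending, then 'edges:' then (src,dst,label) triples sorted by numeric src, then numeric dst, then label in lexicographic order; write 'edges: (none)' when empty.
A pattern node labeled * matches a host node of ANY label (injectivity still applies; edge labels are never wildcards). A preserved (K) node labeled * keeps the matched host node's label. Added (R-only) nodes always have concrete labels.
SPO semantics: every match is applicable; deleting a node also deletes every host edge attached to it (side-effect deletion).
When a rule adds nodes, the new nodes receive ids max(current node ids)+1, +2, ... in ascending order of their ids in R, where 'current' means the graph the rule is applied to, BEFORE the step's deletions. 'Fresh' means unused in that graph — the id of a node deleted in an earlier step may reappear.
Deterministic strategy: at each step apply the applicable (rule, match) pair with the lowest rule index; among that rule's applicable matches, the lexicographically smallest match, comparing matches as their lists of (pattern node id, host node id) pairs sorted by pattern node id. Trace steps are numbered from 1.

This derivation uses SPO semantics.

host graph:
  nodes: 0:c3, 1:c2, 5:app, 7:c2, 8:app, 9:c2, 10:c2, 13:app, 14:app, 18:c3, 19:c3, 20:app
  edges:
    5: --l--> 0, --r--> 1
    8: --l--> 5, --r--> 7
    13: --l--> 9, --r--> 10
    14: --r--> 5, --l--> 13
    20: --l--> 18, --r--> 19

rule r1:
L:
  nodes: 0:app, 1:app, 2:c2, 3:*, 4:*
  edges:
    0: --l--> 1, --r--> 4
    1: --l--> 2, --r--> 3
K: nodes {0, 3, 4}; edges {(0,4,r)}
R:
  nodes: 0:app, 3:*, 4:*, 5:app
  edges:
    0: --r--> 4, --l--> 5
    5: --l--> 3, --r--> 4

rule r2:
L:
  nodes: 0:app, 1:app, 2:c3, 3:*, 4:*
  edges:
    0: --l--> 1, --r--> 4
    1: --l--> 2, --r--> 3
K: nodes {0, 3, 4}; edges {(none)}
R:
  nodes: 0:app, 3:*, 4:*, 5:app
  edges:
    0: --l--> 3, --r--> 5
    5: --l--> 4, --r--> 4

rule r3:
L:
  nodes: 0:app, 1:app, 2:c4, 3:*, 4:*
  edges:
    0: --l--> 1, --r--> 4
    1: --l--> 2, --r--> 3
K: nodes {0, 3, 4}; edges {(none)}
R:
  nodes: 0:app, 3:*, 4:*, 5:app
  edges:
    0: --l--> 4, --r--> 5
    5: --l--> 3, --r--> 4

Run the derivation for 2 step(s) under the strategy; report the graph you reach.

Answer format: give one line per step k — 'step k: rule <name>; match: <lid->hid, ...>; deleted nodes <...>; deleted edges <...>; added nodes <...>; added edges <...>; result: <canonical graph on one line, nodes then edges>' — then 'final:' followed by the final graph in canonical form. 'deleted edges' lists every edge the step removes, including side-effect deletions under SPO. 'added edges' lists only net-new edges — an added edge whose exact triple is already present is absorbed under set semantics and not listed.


step 1: rule r1; match: 0->14, 1->13, 2->9, 3->10, 4->5; deleted nodes 9, 13; deleted edges (13,9,l); (13,10,r); (14,13,l); added nodes 21; added edges (14,21,l); (21,5,r); (21,10,l); result: nodes: 0:c3, 1:c2, 5:app, 7:c2, 8:app, 10:c2, 14:app, 18:c3, 19:c3, 20:app, 21:app edges: (5,0,l); (5,1,r); (8,5,l); (8,7,r); (14,5,r); (14,21,l); (20,18,l); (20,19,r); (21,5,r); (21,10,l)
step 2: rule r2; match: 0->8, 1->5, 2->0, 3->1, 4->7; deleted nodes 0, 5; deleted edges (5,0,l); (5,1,r); (8,5,l); (8,7,r); (14,5,r); (21,5,r); added nodes 22; added edges (8,1,l); (8,22,r); (22,7,l); (22,7,r); result: nodes: 1:c2, 7:c2, 8:app, 10:c2, 14:app, 18:c3, 19:c3, 20:app, 21:app, 22:app edges: (8,1,l); (8,22,r); (14,21,l); (20,18,l); (20,19,r); (21,10,l); (22,7,l); (22,7,r)
final:
nodes: 1:c2, 7:c2, 8:app, 10:c2, 14:app, 18:c3, 19:c3, 20:app, 21:app, 22:app
edges: (8,1,l); (8,22,r); (14,21,l); (20,18,l); (20,19,r); (21,10,l); (22,7,l); (22,7,r)


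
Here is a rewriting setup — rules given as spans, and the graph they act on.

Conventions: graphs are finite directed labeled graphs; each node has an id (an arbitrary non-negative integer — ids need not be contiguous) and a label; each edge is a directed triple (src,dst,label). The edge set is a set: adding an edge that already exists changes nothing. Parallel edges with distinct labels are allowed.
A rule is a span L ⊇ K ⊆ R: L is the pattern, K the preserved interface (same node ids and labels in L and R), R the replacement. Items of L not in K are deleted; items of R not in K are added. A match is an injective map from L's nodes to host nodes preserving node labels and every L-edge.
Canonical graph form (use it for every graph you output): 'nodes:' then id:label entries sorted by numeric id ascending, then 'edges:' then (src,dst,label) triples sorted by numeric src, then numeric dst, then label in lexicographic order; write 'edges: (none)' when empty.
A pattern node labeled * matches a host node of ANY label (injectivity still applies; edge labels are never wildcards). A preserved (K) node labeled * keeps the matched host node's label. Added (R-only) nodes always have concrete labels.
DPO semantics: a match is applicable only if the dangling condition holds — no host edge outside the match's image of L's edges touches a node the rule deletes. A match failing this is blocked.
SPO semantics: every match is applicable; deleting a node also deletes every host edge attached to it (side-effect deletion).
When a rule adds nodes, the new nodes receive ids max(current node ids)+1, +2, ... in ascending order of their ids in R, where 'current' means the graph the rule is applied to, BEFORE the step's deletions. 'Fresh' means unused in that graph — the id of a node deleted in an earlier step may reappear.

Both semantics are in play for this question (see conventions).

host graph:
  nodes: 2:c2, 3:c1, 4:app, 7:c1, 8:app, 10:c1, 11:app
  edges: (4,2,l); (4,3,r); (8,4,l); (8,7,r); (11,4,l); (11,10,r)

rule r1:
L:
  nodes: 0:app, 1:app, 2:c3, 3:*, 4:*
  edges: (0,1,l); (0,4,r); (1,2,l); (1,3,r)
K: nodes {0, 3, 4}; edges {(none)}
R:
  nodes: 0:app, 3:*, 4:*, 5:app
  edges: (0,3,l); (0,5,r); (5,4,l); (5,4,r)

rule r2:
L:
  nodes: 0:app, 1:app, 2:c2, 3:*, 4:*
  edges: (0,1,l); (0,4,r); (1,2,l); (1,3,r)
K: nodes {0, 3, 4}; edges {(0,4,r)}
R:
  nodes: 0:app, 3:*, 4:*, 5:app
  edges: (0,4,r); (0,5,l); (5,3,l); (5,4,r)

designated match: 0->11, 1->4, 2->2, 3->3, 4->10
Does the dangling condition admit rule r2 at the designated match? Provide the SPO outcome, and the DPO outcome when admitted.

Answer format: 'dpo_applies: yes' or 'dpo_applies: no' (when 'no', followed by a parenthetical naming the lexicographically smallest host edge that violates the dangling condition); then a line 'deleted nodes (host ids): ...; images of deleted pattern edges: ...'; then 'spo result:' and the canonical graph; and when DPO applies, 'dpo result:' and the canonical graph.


dpo_applies: no
(the rule deletes node 4, which keeps host edge (8,4,l) outside the match image — the dangling condition fails, DPO blocks; SPO proceeds and side-deletes such edges)
deleted nodes (host ids): 2, 4; images of deleted pattern edges: (4,2,l); (4,3,r); (11,4,l)
spo result:
nodes: 3:c1, 7:c1, 8:app, 10:c1, 11:app, 12:app
edges: (8,7,r); (11,10,r); (11,12,l); (12,3,l); (12,10,r)


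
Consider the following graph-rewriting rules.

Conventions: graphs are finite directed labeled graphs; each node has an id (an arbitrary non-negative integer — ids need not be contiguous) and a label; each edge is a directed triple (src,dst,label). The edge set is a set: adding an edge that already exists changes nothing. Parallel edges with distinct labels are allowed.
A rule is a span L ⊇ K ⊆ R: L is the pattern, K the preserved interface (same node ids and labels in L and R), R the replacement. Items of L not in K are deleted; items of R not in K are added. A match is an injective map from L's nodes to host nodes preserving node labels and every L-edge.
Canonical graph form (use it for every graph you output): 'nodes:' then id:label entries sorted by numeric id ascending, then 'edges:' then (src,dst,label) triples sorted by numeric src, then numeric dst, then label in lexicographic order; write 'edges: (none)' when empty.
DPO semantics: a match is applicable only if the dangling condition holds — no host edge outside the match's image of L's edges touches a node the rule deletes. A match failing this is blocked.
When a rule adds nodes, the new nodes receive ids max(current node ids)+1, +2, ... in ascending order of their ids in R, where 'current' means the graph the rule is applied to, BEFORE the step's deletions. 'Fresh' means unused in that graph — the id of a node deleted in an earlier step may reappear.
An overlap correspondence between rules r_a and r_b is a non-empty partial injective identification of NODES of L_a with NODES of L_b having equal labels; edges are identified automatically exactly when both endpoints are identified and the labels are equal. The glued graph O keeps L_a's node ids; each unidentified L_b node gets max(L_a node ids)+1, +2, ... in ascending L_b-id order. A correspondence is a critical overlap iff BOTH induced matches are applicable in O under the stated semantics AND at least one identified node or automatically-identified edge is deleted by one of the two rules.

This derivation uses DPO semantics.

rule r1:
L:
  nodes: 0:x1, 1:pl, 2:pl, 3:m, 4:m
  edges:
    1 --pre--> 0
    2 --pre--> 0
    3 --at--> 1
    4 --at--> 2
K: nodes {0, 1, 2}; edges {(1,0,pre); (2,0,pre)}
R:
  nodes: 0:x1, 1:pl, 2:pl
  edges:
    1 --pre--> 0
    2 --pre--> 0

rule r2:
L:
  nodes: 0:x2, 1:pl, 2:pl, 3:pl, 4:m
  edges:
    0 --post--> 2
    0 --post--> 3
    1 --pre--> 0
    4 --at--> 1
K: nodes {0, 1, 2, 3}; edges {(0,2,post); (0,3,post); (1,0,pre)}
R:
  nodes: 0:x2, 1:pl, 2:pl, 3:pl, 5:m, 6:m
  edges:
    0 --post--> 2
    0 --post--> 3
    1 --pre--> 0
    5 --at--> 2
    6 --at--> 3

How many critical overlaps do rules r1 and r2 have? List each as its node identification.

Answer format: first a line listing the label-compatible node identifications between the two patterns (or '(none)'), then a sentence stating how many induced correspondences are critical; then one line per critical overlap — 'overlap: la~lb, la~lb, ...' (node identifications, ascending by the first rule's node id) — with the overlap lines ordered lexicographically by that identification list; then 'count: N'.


label-compatible node identifications between L(r1) and L(r2): 1~1, 1~2, 1~3, 2~1, 2~2, 2~3, 3~4, 4~4
6 of the induced correspondences are critical overlaps of r1 and r2.
overlap: 1~1, 2~2, 3~4
overlap: 1~1, 2~3, 3~4
overlap: 1~1, 3~4
overlap: 1~2, 2~1, 4~4
overlap: 1~3, 2~1, 4~4
overlap: 2~1, 4~4
count: 6


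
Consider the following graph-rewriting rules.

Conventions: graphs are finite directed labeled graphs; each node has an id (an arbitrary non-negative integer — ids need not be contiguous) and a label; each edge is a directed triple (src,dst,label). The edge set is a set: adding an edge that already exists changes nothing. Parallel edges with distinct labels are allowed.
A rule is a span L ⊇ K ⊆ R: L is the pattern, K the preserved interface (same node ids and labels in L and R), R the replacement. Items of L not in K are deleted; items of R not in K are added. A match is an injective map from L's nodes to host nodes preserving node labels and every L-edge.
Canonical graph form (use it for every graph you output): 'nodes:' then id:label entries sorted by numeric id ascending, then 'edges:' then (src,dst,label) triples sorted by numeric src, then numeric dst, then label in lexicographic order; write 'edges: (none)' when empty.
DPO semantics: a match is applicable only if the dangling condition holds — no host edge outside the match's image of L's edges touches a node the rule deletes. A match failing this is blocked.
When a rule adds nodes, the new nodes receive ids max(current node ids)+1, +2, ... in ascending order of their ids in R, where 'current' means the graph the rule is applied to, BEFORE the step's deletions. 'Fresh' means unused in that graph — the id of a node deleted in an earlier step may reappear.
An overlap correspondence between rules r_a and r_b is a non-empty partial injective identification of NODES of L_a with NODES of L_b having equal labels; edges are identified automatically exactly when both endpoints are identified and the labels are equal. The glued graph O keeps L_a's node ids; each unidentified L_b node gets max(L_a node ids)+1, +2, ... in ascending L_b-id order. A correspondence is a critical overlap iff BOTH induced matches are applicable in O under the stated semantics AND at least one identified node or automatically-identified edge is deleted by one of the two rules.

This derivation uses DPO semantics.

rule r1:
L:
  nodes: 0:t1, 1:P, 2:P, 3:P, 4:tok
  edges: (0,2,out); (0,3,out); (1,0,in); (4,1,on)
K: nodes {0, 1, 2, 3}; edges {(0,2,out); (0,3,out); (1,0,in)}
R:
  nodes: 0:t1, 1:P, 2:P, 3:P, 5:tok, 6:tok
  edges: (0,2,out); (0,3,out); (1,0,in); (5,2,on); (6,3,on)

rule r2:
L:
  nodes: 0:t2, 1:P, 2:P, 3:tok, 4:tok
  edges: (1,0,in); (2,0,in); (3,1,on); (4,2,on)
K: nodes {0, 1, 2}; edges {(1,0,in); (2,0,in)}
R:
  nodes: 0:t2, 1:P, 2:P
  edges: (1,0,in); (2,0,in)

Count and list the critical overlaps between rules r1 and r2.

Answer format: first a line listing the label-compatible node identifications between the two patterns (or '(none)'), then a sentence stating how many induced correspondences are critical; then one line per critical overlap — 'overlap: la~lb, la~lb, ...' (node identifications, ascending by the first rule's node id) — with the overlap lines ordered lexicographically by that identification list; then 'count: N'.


label-compatible node identifications between L(r1) and L(r2): 1~1, 1~2, 2~1, 2~2, 3~1, 3~2, 4~3, 4~4
6 of the induced correspondences are critical overlaps of r1 and r2.
overlap: 1~1, 2~2, 4~3
overlap: 1~1, 3~2, 4~3
overlap: 1~1, 4~3
overlap: 1~2, 2~1, 4~4
overlap: 1~2, 3~1, 4~4
overlap: 1~2, 4~4
count: 6


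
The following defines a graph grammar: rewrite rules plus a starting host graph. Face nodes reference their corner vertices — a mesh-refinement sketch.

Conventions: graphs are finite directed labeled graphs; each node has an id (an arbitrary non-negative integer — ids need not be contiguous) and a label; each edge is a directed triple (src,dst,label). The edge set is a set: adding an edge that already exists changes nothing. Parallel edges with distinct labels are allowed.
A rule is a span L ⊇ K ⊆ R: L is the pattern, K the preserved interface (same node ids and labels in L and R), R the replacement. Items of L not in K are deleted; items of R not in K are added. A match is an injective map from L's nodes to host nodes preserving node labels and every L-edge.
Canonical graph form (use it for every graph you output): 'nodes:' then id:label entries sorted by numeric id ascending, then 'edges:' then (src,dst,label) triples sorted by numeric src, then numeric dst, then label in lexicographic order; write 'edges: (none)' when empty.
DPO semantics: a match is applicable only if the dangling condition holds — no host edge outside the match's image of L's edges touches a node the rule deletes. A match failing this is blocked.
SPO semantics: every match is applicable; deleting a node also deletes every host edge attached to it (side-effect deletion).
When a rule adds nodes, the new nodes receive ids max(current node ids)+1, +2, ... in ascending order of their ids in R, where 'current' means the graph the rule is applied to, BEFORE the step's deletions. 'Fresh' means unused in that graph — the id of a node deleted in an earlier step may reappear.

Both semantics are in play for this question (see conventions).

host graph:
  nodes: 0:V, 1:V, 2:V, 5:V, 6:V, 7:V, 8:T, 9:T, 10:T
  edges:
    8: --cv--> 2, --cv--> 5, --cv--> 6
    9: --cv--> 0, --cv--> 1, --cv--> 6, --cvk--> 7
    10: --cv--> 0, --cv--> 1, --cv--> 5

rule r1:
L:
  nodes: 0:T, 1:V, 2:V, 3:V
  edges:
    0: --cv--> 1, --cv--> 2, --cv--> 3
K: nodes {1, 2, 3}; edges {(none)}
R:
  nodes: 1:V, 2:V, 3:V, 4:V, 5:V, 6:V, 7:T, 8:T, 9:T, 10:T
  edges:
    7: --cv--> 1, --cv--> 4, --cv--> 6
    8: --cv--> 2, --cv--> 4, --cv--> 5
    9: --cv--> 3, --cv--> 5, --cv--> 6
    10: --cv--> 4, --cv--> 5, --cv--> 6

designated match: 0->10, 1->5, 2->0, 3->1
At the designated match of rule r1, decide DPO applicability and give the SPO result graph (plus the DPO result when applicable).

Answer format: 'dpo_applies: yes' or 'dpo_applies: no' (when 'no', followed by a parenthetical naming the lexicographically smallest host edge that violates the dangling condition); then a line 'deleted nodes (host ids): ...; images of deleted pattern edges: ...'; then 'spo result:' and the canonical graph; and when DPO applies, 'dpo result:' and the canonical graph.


dpo_applies: yes
deleted nodes (host ids): 10; images of deleted pattern edges: (10,0,cv); (10,1,cv); (10,5,cv)
spo result:
nodes: 0:V, 1:V, 2:V, 5:V, 6:V, 7:V, 8:T, 9:T, 11:V, 12:V, 13:V, 14:T, 15:T, 16:T, 17:T
edges: (8,2,cv); (8,5,cv); (8,6,cv); (9,0,cv); (9,1,cv); (9,6,cv); (9,7,cvk); (14,5,cv); (14,11,cv); (14,13,cv); (15,0,cv); (15,11,cv); (15,12,cv); (16,1,cv); (16,12,cv); (16,13,cv); (17,11,cv); (17,12,cv); (17,13,cv)
dpo result:
nodes: 0:V, 1:V, 2:V, 5:V, 6:V, 7:V, 8:T, 9:T, 11:V, 12:V, 13:V, 14:T, 15:T, 16:T, 17:T
edges: (8,2,cv); (8,5,cv); (8,6,cv); (9,0,cv); (9,1,cv); (9,6,cv); (9,7,cvk); (14,5,cv); (14,11,cv); (14,13,cv); (15,0,cv); (15,11,cv); (15,12,cv); (16,1,cv); (16,12,cv); (16,13,cv); (17,11,cv); (17,12,cv); (17,13,cv)


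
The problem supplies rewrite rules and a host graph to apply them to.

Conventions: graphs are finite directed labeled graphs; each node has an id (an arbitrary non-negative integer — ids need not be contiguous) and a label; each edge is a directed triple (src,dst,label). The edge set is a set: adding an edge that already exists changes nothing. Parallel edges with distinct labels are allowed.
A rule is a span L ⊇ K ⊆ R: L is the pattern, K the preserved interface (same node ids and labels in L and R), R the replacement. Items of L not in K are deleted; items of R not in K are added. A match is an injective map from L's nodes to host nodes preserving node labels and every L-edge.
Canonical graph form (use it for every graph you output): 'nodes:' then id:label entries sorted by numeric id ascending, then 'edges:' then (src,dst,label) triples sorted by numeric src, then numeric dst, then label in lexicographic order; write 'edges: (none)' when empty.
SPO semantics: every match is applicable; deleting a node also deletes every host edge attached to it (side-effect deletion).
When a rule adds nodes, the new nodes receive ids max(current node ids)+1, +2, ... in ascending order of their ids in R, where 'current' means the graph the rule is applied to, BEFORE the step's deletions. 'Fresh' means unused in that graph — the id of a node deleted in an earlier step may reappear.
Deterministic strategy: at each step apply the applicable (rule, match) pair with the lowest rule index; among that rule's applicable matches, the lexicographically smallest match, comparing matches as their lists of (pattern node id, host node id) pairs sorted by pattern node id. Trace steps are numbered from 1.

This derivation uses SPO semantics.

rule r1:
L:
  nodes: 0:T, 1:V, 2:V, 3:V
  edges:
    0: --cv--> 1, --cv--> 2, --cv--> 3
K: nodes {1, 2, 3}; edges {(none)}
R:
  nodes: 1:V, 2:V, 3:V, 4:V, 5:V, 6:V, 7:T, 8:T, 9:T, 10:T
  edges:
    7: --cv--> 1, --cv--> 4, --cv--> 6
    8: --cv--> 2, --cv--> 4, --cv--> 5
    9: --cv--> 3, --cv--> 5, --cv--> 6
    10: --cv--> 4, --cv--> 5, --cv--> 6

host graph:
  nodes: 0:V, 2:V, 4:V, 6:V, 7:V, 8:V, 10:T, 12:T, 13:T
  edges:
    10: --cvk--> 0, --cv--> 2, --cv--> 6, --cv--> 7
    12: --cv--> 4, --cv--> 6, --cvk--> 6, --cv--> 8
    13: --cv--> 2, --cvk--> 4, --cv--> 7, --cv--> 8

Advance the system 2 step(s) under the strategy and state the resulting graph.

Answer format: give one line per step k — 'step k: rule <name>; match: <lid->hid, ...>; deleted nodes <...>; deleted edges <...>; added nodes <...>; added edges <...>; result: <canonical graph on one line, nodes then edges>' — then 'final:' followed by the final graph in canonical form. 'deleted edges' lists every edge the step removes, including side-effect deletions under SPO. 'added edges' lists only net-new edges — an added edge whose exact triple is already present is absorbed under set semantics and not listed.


step 1: rule r1; match: 0->10, 1->2, 2->6, 3->7; deleted nodes 10; deleted edges (10,0,cvk); (10,2,cv); (10,6,cv); (10,7,cv); added nodes 14, 15, 16, 17, 18, 19, 20; added edges (17,2,cv); (17,14,cv); (17,16,cv); (18,6,cv); (18,14,cv); (18,15,cv); (19,7,cv); (19,15,cv); (19,16,cv); (20,14,cv); (20,15,cv); (20,16,cv); result: nodes: 0:V, 2:V, 4:V, 6:V, 7:V, 8:V, 12:T, 13:T, 14:V, 15:V, 16:V, 17:T, 18:T, 19:T, 20:T edges: (12,4,cv); (12,6,cv); (12,6,cvk); (12,8,cv); (13,2,cv); (13,4,cvk); (13,7,cv); (13,8,cv); (17,2,cv); (17,14,cv); (17,16,cv); (18,6,cv); (18,14,cv); (18,15,cv); (19,7,cv); (19,15,cv); (19,16,cv); (20,14,cv); (20,15,cv); (20,16,cv)
step 2: rule r1; match: 0->12, 1->4, 2->6, 3->8; deleted nodes 12; deleted edges (12,4,cv); (12,6,cv); (12,6,cvk); (12,8,cv); added nodes 21, 22, 23, 24, 25, 26, 27; added edges (24,4,cv); (24,21,cv); (24,23,cv); (25,6,cv); (25,21,cv); (25,22,cv); (26,8,cv); (26,22,cv); (26,23,cv); (27,21,cv); (27,22,cv); (27,23,cv); result: nodes: 0:V, 2:V, 4:V, 6:V, 7:V, 8:V, 13:T, 14:V, 15:V, 16:V, 17:T, 18:T, 19:T, 20:T, 21:V, 22:V, 23:V, 24:T, 25:T, 26:T, 27:T edges: (13,2,cv); (13,4,cvk); (13,7,cv); (13,8,cv); (17,2,cv); (17,14,cv); (17,16,cv); (18,6,cv); (18,14,cv); (18,15,cv); (19,7,cv); (19,15,cv); (19,16,cv); (20,14,cv); (20,15,cv); (20,16,cv); (24,4,cv); (24,21,cv); (24,23,cv); (25,6,cv); (25,21,cv); (25,22,cv); (26,8,cv); (26,22,cv); (26,23,cv); (27,21,cv); (27,22,cv); (27,23,cv)
final:
nodes: 0:V, 2:V, 4:V, 6:V, 7:V, 8:V, 13:T, 14:V, 15:V, 16:V, 17:T, 18:T, 19:T, 20:T, 21:V, 22:V, 23:V, 24:T, 25:T, 26:T, 27:T
edges: (13,2,cv); (13,4,cvk); (13,7,cv); (13,8,cv); (17,2,cv); (17,14,cv); (17,16,cv); (18,6,cv); (18,14,cv); (18,15,cv); (19,7,cv); (19,15,cv); (19,16,cv); (20,14,cv); (20,15,cv); (20,16,cv); (24,4,cv); (24,21,cv); (24,23,cv); (25,6,cv); (25,21,cv); (25,22,cv); (26,8,cv); (26,22,cv); (26,23,cv); (27,21,cv); (27,22,cv); (27,23,cv)


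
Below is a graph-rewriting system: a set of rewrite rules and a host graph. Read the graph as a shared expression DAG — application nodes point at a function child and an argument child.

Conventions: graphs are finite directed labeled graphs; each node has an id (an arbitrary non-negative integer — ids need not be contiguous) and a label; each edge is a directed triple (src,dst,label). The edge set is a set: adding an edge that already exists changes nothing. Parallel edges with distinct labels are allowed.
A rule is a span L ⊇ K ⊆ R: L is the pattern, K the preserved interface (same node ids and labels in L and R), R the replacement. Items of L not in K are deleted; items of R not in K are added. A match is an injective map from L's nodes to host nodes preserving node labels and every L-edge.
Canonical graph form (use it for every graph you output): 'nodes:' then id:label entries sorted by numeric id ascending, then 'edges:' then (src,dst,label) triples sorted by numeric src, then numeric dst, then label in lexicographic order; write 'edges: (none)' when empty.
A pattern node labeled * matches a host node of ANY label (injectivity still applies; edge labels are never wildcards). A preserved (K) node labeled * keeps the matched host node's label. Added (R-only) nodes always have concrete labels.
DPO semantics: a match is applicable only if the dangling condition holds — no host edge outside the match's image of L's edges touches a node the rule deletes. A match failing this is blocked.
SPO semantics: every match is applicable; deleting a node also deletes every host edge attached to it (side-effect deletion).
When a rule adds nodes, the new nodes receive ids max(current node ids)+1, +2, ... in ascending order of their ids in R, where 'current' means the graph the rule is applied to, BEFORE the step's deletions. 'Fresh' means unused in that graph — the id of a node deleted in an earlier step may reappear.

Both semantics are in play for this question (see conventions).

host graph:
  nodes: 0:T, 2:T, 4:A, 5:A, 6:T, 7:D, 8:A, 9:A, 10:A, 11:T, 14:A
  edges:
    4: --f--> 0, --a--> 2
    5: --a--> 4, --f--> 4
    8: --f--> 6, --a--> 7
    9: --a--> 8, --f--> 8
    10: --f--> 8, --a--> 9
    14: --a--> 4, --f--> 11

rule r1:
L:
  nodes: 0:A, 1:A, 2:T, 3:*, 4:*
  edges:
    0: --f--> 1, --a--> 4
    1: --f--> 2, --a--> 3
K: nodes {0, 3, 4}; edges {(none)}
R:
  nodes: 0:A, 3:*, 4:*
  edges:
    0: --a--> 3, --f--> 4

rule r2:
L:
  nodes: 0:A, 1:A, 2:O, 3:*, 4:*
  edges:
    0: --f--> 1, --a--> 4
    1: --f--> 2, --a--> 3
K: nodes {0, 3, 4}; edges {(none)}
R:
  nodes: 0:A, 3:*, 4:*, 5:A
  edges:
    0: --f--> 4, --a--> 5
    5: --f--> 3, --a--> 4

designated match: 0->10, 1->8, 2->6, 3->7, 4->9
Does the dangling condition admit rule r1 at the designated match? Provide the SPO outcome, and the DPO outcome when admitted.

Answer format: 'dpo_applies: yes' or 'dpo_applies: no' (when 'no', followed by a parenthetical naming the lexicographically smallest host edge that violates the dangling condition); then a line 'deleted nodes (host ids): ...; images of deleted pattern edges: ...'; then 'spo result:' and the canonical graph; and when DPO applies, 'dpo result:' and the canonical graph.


dpo_applies: no
(the rule deletes node 8, which keeps host edge (9,8,a) outside the match image — the dangling condition fails, DPO blocks; SPO proceeds and side-deletes such edges)
deleted nodes (host ids): 6, 8; images of deleted pattern edges: (8,6,f); (8,7,a); (10,8,f); (10,9,a)
spo result:
nodes: 0:T, 2:T, 4:A, 5:A, 7:D, 9:A, 10:A, 11:T, 14:A
edges: (4,0,f); (4,2,a); (5,4,a); (5,4,f); (10,7,a); (10,9,f); (14,4,a); (14,11,f)


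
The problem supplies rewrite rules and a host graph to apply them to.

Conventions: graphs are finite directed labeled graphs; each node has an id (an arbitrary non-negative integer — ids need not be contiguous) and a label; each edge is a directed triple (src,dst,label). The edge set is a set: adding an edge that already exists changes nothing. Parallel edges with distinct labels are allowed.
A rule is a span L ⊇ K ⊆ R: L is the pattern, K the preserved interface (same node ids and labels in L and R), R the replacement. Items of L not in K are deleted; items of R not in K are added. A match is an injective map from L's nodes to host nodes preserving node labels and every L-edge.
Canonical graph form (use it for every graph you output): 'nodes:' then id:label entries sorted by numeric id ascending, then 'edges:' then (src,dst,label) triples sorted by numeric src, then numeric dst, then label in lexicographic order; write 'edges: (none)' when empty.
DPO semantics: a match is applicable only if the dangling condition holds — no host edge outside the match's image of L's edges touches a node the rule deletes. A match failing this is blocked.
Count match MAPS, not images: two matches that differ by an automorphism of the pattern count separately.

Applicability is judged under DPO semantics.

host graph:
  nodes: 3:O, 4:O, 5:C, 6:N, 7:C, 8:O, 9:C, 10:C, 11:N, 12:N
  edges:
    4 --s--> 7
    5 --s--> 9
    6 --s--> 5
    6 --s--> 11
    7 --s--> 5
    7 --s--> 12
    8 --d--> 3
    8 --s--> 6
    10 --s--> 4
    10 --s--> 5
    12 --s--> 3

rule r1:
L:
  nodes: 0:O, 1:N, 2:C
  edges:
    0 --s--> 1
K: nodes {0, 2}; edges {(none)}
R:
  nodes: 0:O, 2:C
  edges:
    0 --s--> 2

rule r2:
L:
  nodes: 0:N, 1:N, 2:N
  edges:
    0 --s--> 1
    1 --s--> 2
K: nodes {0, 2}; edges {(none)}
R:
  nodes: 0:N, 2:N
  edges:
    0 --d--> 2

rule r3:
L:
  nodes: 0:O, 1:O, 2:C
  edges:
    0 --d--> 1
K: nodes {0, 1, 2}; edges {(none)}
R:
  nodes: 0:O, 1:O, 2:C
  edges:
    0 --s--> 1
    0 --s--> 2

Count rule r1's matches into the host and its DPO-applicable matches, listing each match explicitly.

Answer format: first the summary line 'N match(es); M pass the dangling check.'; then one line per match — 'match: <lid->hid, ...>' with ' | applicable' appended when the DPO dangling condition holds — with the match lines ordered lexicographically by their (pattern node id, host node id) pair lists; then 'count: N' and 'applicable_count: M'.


4 match(es); 0 pass the dangling check.
match: 0->8, 1->6, 2->5
match: 0->8, 1->6, 2->7
match: 0->8, 1->6, 2->9
match: 0->8, 1->6, 2->10
count: 4
applicable_count: 0


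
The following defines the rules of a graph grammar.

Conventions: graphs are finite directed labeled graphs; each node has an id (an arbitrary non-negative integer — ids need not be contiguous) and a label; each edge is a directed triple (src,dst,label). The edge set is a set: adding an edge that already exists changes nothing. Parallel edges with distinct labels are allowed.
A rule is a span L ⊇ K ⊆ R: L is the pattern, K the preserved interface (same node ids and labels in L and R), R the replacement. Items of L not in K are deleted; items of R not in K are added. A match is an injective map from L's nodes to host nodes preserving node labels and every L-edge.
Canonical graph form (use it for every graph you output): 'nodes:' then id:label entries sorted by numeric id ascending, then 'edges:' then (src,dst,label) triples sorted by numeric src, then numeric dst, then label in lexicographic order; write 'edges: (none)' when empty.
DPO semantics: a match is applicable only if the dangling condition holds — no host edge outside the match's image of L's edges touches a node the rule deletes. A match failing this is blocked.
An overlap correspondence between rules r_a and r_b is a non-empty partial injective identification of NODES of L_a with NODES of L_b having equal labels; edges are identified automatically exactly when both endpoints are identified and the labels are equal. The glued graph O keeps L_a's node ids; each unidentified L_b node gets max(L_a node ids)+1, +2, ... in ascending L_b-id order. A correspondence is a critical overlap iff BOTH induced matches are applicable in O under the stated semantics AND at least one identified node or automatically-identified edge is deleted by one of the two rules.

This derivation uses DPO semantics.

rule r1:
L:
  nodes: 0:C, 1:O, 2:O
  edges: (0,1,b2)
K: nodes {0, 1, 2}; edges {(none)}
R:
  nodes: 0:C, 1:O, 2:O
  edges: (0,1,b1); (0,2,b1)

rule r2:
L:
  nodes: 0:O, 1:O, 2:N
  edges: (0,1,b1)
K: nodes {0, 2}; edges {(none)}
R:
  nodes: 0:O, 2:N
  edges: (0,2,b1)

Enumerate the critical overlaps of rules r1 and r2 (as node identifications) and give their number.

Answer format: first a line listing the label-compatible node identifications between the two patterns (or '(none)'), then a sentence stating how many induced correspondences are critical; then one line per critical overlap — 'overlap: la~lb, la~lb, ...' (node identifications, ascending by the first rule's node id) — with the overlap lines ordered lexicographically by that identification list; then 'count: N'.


label-compatible node identifications between L(r1) and L(r2): 1~0, 1~1, 2~0, 2~1
2 of the induced correspondences are critical overlaps of r1 and r2.
overlap: 1~0, 2~1
overlap: 2~1
count: 2
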